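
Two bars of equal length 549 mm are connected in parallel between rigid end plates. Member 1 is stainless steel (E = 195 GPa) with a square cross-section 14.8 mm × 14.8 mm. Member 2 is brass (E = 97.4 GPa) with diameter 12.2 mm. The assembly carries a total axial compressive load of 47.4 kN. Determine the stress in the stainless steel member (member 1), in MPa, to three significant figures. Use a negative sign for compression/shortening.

A_1 = 219 mm².
A_2 = 116.9 mm².
Equal strain + equilibrium ⇒ each member carries load in proportion to AE: A₁E₁ = 42710000 N, A₂E₂ = 11390000 N, ΣAE = 54100000 N.
σ₁ = P·E₁/ΣAE = -47400·195000/54100000 = -170.9 MPa.

-171 MPa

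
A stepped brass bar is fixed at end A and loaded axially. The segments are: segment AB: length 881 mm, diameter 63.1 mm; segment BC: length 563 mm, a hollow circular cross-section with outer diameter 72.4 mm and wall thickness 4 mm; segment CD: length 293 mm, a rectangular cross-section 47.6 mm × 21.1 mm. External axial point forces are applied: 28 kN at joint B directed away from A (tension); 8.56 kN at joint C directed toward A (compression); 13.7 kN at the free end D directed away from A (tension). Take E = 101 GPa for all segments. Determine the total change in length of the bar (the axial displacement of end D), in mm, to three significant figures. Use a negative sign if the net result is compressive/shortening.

Internal axial forces (sectioning from the free end, tension +): N_CD = 13.7 kN, N_BC = 5.14 kN, N_AB = 33.14 kN.
A_AB = 3127 mm².
A_BC = 859.5 mm².
A_CD = 1004 mm².
δ_AB = 33140·881/(3127·101000) = 0.09244 mm
δ_BC = 5140·563/(859.5·101000) = 0.03333 mm
δ_CD = 13700·293/(1004·101000) = 0.03957 mm
δ = Σδ_i = 0.1653 mm.

0.165 mm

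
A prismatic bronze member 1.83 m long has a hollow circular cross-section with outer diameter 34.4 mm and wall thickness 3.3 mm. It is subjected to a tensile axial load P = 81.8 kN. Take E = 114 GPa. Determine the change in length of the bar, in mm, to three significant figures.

A = 322.4 mm².
δ_mech = NL/(AE) = 81800·1830/(322.4·114000) = 4.073 mm.

4.07 mm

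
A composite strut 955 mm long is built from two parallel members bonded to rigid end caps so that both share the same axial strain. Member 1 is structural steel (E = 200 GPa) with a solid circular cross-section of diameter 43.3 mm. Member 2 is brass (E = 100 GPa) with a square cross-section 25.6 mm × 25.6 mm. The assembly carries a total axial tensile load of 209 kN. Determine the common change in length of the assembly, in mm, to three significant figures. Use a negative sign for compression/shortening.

0.554 mm

A_1 = 1473 mm².
A_2 = 655.4 mm².
Equal strain + equilibrium ⇒ each member carries load in proportion to AE: A₁E₁ = 294500000 N, A₂E₂ = 65540000 N, ΣAE = 360000000 N.
δ = PL/ΣAE = 209000·955/360000000 = 0.5544 mm.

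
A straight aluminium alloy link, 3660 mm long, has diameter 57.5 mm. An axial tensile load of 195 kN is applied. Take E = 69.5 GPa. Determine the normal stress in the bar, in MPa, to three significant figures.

75.1 MPa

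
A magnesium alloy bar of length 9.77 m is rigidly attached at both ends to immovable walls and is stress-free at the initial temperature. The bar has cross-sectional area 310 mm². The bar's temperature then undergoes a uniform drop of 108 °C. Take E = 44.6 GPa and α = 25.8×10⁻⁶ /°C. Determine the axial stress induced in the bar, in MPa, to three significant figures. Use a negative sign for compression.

124 MPa

Free thermal expansion αLΔT = 25.8e-6 · 9770 · -108 = -27.22 mm.
The walls impose strain ε = −(-27.22)/9770 = 2.7864e-03; σ = Eε = 44600 · 2.7864e-03 = 124.3 MPa.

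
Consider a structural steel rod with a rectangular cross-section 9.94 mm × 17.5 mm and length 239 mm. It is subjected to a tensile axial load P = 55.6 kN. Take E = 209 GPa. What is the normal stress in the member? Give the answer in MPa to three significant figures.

320 MPa

A = 173.9 mm².
σ = N/A = 55600/173.9 = 319.6 MPa.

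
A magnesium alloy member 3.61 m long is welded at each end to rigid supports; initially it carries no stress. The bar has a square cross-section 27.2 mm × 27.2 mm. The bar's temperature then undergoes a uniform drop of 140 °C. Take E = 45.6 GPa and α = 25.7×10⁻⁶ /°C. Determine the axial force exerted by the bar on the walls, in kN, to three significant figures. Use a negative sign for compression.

Free thermal expansion αLΔT = 25.7e-6 · 3610 · -140 = -12.99 mm.
The walls impose strain ε = −(-12.99)/3610 = 3.5980e-03; σ = Eε = 45600 · 3.5980e-03 = 164.1 MPa.
Wall reaction R = σ·A = 164.1·739.8 = 121400 N = 121.4 kN.

121 kN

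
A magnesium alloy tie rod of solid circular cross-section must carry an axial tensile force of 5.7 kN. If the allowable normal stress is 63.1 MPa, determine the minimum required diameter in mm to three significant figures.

10.7 mm

Required area A ≥ P/σ_allow = 5700/63.1 = 90.33 mm².
For a solid circular section, d ≥ √(4A/π) = 10.72 mm.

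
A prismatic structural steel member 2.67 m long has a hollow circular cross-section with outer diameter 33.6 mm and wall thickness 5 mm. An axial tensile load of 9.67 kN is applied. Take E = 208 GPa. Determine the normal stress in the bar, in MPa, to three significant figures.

A = 449.2 mm².
σ = N/A = 9670/449.2 = 21.52 MPa.

21.5 MPa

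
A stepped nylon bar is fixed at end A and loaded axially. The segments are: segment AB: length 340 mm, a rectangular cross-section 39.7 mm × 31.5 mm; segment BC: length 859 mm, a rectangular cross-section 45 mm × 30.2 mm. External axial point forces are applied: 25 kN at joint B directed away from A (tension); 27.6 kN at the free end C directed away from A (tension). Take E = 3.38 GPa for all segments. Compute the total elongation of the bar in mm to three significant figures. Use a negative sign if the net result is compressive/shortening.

9.39 mm

Internal axial forces (sectioning from the free end, tension +): N_BC = 27.6 kN, N_AB = 52.6 kN.
A_AB = 1251 mm².
A_BC = 1359 mm².
δ_AB = 52600·340/(1251·3380) = 4.231 mm
δ_BC = 27600·859/(1359·3380) = 5.161 mm
δ = Σδ_i = 9.392 mm.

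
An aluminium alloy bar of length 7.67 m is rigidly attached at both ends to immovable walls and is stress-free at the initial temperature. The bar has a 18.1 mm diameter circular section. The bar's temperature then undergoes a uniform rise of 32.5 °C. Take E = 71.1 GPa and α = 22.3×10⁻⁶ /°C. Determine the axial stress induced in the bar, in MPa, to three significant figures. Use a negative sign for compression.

Free thermal expansion αLΔT = 22.3e-6 · 7670 · 32.5 = 5.559 mm.
The walls impose strain ε = −(5.559)/7670 = -7.2475e-04; σ = Eε = 71100 · -7.2475e-04 = -51.53 MPa.

-51.5 MPa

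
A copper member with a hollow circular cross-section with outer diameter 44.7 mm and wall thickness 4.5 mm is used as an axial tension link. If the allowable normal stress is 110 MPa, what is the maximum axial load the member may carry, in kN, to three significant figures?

62.5 kN

A = 568.3 mm².
P_max = σ_allow · A = 110 · 568.3 = 62510 N = 62.51 kN.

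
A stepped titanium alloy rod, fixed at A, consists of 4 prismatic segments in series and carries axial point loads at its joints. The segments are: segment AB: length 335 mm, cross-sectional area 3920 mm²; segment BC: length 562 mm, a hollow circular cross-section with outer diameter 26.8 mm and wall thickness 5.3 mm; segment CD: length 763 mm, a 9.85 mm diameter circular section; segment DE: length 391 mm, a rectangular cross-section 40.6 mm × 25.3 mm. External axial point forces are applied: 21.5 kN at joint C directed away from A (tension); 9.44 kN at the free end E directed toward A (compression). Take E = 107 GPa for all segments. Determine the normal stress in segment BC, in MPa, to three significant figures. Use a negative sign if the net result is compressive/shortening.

33.7 MPa

Internal axial forces (sectioning from the free end, tension +): N_DE = -9.44 kN, N_CD = -9.44 kN, N_BC = 12.06 kN, N_AB = 12.06 kN.
A_BC = 358 mm².
σ_BC = N_BC/A_BC = 12060/358 = 33.69 MPa.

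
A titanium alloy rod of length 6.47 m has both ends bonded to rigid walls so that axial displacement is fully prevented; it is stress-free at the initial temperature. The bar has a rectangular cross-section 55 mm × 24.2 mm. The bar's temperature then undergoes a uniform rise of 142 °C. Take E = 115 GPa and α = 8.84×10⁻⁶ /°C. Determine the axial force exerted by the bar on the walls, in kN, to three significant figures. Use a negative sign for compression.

-192 kN

Free thermal expansion αLΔT = 8.84e-6 · 6470 · 142 = 8.122 mm.
The walls impose strain ε = −(8.122)/6470 = -1.2553e-03; σ = Eε = 115000 · -1.2553e-03 = -144.4 MPa.
Wall reaction R = σ·A = -144.4·1331 = -192100 N = -192.1 kN.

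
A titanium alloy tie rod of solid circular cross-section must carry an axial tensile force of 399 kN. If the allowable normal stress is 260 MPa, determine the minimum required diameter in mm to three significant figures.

44.2 mm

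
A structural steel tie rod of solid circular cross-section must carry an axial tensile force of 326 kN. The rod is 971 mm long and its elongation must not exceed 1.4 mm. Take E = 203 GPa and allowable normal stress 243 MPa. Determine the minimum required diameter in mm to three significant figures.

41.3 mm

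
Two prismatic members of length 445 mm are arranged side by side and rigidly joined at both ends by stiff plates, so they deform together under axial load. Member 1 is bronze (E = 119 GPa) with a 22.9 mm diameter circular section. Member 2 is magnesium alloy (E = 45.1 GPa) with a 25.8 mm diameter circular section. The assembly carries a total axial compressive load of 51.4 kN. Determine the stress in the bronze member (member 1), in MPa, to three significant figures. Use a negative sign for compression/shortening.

A_1 = 411.9 mm².
A_2 = 522.8 mm².
Equal strain + equilibrium ⇒ each member carries load in proportion to AE: A₁E₁ = 49010000 N, A₂E₂ = 23580000 N, ΣAE = 72590000 N.
σ₁ = P·E₁/ΣAE = -51400·119000/72590000 = -84.26 MPa.

-84.3 MPa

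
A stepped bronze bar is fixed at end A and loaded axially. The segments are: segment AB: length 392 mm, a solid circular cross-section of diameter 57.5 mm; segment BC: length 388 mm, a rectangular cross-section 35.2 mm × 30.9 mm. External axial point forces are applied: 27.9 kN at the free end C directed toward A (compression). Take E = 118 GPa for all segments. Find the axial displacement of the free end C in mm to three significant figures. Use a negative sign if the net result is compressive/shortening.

Internal axial forces (sectioning from the free end, tension +): N_BC = -27.9 kN, N_AB = -27.9 kN.
A_AB = 2597 mm².
A_BC = 1088 mm².
δ_AB = -27900·392/(2597·118000) = -0.03569 mm
δ_BC = -27900·388/(1088·118000) = -0.08434 mm
δ = Σδ_i = -0.12 mm.

-0.120 mm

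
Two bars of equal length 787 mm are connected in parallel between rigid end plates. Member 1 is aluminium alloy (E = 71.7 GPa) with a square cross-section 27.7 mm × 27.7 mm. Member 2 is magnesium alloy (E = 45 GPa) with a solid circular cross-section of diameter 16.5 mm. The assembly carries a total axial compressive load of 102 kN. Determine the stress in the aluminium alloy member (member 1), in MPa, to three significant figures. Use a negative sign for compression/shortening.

A_1 = 767.3 mm².
A_2 = 213.8 mm².
Equal strain + equilibrium ⇒ each member carries load in proportion to AE: A₁E₁ = 55010000 N, A₂E₂ = 9622000 N, ΣAE = 64640000 N.
σ₁ = P·E₁/ΣAE = -102000·71700/64640000 = -113.1 MPa.

-113 MPa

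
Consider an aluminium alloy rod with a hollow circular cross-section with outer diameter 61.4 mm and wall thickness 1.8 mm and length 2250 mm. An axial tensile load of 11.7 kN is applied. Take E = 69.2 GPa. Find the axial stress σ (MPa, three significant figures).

34.7 MPa

A = 337 mm².
σ = N/A = 11700/337 = 34.72 MPa.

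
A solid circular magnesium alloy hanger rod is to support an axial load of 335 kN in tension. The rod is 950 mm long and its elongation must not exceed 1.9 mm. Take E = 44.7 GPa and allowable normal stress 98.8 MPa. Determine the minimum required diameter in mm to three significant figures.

Required area A ≥ P/σ_allow = 335000/98.8 = 3391 mm².
For a solid circular section, d ≥ √(4A/π) = 65.71 mm.
Elongation limit: A ≥ PL/(Eδ_allow) = 335000·950/(44700·1.9) = 3747 mm² ⇒ d ≥ 69.07 mm.
The elongation limit governs.

69.1 mm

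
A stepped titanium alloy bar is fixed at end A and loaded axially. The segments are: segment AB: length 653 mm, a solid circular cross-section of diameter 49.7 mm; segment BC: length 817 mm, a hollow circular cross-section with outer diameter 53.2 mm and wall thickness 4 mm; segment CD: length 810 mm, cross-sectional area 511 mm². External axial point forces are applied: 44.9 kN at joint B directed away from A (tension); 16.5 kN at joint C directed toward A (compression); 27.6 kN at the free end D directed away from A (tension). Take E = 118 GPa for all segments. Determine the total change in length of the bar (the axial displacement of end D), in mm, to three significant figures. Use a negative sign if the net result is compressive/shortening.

Internal axial forces (sectioning from the free end, tension +): N_CD = 27.6 kN, N_BC = 11.1 kN, N_AB = 56 kN.
A_AB = 1940 mm².
A_BC = 618.3 mm².
δ_AB = 56000·653/(1940·118000) = 0.1597 mm
δ_BC = 11100·817/(618.3·118000) = 0.1243 mm
δ_CD = 27600·810/(511·118000) = 0.3708 mm
δ = Σδ_i = 0.6548 mm.

0.655 mm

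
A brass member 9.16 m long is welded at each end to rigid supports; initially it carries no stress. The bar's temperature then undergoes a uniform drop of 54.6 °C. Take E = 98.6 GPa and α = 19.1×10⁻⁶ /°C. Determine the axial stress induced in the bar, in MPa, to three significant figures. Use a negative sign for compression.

103 MPa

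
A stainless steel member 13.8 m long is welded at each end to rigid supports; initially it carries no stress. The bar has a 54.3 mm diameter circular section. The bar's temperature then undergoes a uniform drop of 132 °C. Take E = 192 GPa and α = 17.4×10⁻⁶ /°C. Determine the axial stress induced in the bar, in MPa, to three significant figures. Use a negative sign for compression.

441 MPa

Free thermal expansion αLΔT = 17.4e-6 · 13800 · -132 = -31.7 mm.
The walls impose strain ε = −(-31.7)/13800 = 2.2968e-03; σ = Eε = 192000 · 2.2968e-03 = 441 MPa.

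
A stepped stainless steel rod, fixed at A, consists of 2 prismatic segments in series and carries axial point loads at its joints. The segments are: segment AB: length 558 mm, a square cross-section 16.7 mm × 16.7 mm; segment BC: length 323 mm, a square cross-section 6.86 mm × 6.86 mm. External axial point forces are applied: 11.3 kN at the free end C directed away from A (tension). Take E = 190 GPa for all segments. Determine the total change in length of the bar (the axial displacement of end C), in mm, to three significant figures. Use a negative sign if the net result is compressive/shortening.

Internal axial forces (sectioning from the free end, tension +): N_BC = 11.3 kN, N_AB = 11.3 kN.
A_AB = 278.9 mm².
A_BC = 47.06 mm².
δ_AB = 11300·558/(278.9·190000) = 0.119 mm
δ_BC = 11300·323/(47.06·190000) = 0.4082 mm
δ = Σδ_i = 0.5272 mm.

0.527 mm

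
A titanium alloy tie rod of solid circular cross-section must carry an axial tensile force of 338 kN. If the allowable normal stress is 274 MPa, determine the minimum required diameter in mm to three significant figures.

Required area A ≥ P/σ_allow = 338000/274 = 1234 mm².
For a solid circular section, d ≥ √(4A/π) = 39.63 mm.

39.6 mm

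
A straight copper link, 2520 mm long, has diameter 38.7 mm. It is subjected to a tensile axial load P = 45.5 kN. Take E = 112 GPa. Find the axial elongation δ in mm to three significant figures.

0.870 mm

A = 1176 mm².
δ_mech = NL/(AE) = 45500·2520/(1176·112000) = 0.8703 mm.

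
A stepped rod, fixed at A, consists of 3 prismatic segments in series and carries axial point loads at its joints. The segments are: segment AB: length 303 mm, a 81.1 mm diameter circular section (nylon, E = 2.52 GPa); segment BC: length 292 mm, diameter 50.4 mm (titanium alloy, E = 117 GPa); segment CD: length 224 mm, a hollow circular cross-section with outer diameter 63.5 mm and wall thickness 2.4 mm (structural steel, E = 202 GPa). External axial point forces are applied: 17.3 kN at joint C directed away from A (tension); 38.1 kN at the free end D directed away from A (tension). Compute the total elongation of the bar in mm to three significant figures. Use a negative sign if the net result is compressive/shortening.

Internal axial forces (sectioning from the free end, tension +): N_CD = 38.1 kN, N_BC = 55.4 kN, N_AB = 55.4 kN.
A_AB = 5166 mm².
A_BC = 1995 mm².
A_CD = 460.7 mm².
δ_AB = 55400·303/(5166·2520) = 1.289 mm
δ_BC = 55400·292/(1995·117000) = 0.0693 mm
δ_CD = 38100·224/(460.7·202000) = 0.09171 mm
δ = Σδ_i = 1.451 mm.

1.45 mm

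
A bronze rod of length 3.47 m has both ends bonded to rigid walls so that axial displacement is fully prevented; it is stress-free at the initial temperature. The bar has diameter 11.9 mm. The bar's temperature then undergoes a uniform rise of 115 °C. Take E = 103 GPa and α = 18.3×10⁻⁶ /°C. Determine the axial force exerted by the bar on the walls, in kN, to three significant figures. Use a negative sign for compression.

-24.1 kN

Free thermal expansion αLΔT = 18.3e-6 · 3470 · 115 = 7.303 mm.
The walls impose strain ε = −(7.303)/3470 = -2.1045e-03; σ = Eε = 103000 · -2.1045e-03 = -216.8 MPa.
Wall reaction R = σ·A = -216.8·111.2 = -24110 N = -24.11 kN.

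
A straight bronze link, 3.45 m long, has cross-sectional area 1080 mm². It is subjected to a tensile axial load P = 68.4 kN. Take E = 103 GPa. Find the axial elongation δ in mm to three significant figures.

2.12 mm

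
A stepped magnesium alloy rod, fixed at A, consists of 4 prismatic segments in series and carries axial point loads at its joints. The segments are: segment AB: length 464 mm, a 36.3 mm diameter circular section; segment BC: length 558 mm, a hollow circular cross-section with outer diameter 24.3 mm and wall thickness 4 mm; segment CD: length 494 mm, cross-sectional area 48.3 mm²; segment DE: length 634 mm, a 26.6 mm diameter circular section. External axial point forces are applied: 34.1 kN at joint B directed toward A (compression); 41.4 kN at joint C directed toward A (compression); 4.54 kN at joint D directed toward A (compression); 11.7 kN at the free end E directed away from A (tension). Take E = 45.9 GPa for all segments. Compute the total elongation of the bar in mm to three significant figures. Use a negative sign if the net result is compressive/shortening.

Internal axial forces (sectioning from the free end, tension +): N_DE = 11.7 kN, N_CD = 7.16 kN, N_BC = -34.24 kN, N_AB = -68.34 kN.
A_AB = 1035 mm².
A_BC = 255.1 mm².
A_DE = 555.7 mm².
δ_AB = -68340·464/(1035·45900) = -0.6675 mm
δ_BC = -34240·558/(255.1·45900) = -1.632 mm
δ_CD = 7160·494/(48.3·45900) = 1.595 mm
δ_DE = 11700·634/(555.7·45900) = 0.2908 mm
δ = Σδ_i = -0.413 mm.

-0.413 mm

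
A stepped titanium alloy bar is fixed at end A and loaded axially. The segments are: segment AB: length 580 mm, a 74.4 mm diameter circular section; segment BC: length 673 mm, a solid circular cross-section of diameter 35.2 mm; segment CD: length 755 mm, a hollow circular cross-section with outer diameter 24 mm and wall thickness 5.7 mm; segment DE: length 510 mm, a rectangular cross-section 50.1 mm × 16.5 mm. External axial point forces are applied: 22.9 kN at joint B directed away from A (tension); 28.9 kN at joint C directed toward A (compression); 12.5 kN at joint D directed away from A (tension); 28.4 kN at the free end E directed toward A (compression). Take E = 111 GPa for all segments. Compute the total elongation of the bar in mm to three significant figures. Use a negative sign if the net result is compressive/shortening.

-0.793 mm

Internal axial forces (sectioning from the free end, tension +): N_DE = -28.4 kN, N_CD = -15.9 kN, N_BC = -44.8 kN, N_AB = -21.9 kN.
A_AB = 4347 mm².
A_BC = 973.1 mm².
A_CD = 327.7 mm².
A_DE = 826.6 mm².
δ_AB = -21900·580/(4347·111000) = -0.02632 mm
δ_BC = -44800·673/(973.1·111000) = -0.2791 mm
δ_CD = -15900·755/(327.7·111000) = -0.33 mm
δ_DE = -28400·510/(826.6·111000) = -0.1578 mm
δ = Σδ_i = -0.7933 mm.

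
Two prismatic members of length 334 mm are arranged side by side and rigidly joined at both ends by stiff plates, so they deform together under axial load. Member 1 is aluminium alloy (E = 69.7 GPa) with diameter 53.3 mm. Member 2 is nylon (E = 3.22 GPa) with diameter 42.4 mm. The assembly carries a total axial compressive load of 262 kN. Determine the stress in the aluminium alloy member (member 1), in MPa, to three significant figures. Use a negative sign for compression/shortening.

-114 MPa

A_1 = 2231 mm².
A_2 = 1412 mm².
Equal strain + equilibrium ⇒ each member carries load in proportion to AE: A₁E₁ = 155500000 N, A₂E₂ = 4547000 N, ΣAE = 160100000 N.
σ₁ = P·E₁/ΣAE = -262000·69700/160100000 = -114.1 MPa.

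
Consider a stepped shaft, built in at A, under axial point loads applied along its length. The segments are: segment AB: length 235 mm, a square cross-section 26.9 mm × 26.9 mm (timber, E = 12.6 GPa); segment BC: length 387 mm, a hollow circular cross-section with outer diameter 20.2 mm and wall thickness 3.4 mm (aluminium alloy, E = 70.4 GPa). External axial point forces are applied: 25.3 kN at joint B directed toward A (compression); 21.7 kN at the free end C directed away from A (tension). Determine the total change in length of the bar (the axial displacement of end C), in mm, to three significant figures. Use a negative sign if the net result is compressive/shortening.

0.572 mm

Internal axial forces (sectioning from the free end, tension +): N_BC = 21.7 kN, N_AB = -3.6 kN.
A_AB = 723.6 mm².
A_BC = 179.4 mm².
δ_AB = -3600·235/(723.6·12600) = -0.09279 mm
δ_BC = 21700·387/(179.4·70400) = 0.6648 mm
δ = Σδ_i = 0.572 mm.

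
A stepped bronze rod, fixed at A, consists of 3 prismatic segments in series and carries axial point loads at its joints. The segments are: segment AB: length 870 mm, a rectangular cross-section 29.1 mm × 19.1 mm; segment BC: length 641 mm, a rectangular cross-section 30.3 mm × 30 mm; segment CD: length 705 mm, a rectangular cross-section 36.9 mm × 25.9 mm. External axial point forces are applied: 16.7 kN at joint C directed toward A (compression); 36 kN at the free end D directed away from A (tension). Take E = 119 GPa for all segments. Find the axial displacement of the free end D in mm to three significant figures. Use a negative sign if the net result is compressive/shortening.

Internal axial forces (sectioning from the free end, tension +): N_CD = 36 kN, N_BC = 19.3 kN, N_AB = 19.3 kN.
A_AB = 555.8 mm².
A_BC = 909 mm².
A_CD = 955.7 mm².
δ_AB = 19300·870/(555.8·119000) = 0.2539 mm
δ_BC = 19300·641/(909·119000) = 0.1144 mm
δ_CD = 36000·705/(955.7·119000) = 0.2232 mm
δ = Σδ_i = 0.5914 mm.

0.591 mm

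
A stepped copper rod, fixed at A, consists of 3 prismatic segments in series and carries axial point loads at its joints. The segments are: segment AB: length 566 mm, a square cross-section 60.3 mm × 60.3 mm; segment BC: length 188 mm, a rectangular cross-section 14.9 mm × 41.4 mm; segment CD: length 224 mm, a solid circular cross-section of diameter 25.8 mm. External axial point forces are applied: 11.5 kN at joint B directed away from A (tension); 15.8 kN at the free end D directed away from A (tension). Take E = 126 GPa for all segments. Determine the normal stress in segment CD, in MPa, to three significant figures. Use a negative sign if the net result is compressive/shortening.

Internal axial forces (sectioning from the free end, tension +): N_CD = 15.8 kN, N_BC = 15.8 kN, N_AB = 27.3 kN.
A_CD = 522.8 mm².
σ_CD = N_CD/A_CD = 15800/522.8 = 30.22 MPa.

30.2 MPa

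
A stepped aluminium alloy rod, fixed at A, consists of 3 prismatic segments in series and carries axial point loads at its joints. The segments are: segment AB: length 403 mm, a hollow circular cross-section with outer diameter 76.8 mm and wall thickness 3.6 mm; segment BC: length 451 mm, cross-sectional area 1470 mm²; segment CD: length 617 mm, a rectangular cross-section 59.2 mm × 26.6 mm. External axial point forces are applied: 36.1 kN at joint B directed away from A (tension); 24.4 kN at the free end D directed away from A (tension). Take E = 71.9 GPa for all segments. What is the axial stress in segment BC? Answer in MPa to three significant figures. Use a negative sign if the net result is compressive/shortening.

Internal axial forces (sectioning from the free end, tension +): N_CD = 24.4 kN, N_BC = 24.4 kN, N_AB = 60.5 kN.
σ_BC = N_BC/A_BC = 24400/1470 = 16.6 MPa.

16.6 MPa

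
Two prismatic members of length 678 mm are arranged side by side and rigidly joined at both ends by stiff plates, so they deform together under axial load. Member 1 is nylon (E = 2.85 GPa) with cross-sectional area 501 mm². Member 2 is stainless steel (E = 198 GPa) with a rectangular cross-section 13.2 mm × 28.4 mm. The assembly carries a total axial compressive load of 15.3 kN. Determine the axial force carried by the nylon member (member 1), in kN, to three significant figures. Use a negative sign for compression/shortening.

A_2 = 374.9 mm².
Equal strain + equilibrium ⇒ each member carries load in proportion to AE: A₁E₁ = 1428000 N, A₂E₂ = 74230000 N, ΣAE = 75650000 N.
F₁ = P·A₁E₁/ΣAE = -15300·1428000/75650000 = -288.8 N.

-0.289 kN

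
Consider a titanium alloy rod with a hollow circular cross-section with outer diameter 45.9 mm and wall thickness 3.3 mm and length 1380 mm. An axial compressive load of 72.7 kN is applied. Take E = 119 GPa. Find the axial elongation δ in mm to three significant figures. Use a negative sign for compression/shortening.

A = 441.6 mm².
δ_mech = NL/(AE) = -72700·1380/(441.6·119000) = -1.909 mm.

-1.91 mm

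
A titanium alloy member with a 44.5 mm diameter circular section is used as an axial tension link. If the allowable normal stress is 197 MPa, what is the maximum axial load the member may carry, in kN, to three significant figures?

306 kN

A = 1555 mm².
P_max = σ_allow · A = 197 · 1555 = 306400 N = 306.4 kN.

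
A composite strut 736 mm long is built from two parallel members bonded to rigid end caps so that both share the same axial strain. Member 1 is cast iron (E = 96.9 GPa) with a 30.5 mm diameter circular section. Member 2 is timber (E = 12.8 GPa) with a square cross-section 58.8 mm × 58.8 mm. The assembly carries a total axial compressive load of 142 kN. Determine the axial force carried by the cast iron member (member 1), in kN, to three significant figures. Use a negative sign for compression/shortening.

-87.4 kN

A_1 = 730.6 mm².
A_2 = 3457 mm².
Equal strain + equilibrium ⇒ each member carries load in proportion to AE: A₁E₁ = 70800000 N, A₂E₂ = 44260000 N, ΣAE = 115100000 N.
F₁ = P·A₁E₁/ΣAE = -142000·70800000/115100000 = -87380 N.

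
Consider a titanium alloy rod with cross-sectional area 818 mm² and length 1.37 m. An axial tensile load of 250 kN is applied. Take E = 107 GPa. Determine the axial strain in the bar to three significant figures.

σ = N/A = 305.6 MPa; ε = σ/E = 305.6/107000 = 2.856e-03.

0.00286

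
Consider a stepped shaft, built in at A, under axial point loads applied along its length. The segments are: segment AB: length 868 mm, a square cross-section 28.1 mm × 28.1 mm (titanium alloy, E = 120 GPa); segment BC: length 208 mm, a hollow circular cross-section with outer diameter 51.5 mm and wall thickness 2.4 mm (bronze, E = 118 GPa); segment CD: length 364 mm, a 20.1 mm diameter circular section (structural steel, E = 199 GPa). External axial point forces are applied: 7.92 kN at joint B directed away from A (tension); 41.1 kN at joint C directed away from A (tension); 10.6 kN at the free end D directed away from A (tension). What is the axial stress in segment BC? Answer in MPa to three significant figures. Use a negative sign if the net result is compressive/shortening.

Internal axial forces (sectioning from the free end, tension +): N_CD = 10.6 kN, N_BC = 51.7 kN, N_AB = 59.62 kN.
A_BC = 370.2 mm².
σ_BC = N_BC/A_BC = 51700/370.2 = 139.7 MPa.

140 MPa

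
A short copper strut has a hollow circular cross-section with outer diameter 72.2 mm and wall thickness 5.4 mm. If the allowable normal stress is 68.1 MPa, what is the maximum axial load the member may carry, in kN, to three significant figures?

A = 1133 mm².
P_max = σ_allow · A = 68.1 · 1133 = 77170 N = 77.17 kN.

77.2 kN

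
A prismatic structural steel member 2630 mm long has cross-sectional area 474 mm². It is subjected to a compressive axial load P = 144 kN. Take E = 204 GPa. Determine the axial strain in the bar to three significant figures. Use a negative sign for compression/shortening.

-0.00149

σ = N/A = -303.8 MPa; ε = σ/E = -303.8/204000 = -1.489e-03.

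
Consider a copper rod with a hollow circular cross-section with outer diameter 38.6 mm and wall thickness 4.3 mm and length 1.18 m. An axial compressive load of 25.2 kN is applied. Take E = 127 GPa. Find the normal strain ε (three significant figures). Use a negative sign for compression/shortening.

A = 463.4 mm².
σ = N/A = -54.39 MPa; ε = σ/E = -54.39/127000 = -4.282e-04.

-4.28e-04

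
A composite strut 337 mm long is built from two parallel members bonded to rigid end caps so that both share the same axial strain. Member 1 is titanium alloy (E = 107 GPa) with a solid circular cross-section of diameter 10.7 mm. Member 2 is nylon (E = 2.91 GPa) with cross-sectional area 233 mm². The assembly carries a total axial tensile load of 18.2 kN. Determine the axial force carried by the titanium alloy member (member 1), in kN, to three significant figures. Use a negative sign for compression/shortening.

A_1 = 89.92 mm².
Equal strain + equilibrium ⇒ each member carries load in proportion to AE: A₁E₁ = 9621000 N, A₂E₂ = 678000 N, ΣAE = 10300000 N.
F₁ = P·A₁E₁/ΣAE = 18200·9621000/10300000 = 17000 N.

17.0 kN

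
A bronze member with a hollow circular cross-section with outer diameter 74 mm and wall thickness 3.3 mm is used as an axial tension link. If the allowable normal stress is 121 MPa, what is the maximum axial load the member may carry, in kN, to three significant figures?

88.7 kN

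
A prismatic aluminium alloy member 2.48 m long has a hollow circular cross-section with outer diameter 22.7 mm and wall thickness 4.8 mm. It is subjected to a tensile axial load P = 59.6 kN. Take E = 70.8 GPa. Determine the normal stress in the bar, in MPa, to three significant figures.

221 MPa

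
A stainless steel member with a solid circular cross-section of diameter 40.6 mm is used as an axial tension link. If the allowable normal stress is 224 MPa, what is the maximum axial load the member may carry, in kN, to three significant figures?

290 kN

A = 1295 mm².
P_max = σ_allow · A = 224 · 1295 = 290000 N = 290 kN.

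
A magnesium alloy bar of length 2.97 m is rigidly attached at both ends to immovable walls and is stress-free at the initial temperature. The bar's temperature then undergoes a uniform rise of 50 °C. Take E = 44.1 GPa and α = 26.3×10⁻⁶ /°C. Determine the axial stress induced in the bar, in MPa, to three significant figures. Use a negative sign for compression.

Free thermal expansion αLΔT = 26.3e-6 · 2970 · 50 = 3.906 mm.
The walls impose strain ε = −(3.906)/2970 = -1.3150e-03; σ = Eε = 44100 · -1.3150e-03 = -57.99 MPa.

-58.0 MPa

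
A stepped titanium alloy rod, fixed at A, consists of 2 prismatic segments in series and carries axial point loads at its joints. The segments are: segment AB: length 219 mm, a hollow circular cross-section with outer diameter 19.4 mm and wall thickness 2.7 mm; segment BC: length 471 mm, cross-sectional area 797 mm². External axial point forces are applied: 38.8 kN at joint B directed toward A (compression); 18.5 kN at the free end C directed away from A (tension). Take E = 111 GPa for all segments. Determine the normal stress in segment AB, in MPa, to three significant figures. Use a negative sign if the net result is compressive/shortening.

Internal axial forces (sectioning from the free end, tension +): N_BC = 18.5 kN, N_AB = -20.3 kN.
A_AB = 141.7 mm².
σ_AB = N_AB/A_AB = -20300/141.7 = -143.3 MPa.

-143 MPa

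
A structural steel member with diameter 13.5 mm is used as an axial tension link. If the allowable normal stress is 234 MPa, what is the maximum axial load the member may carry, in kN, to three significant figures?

33.5 kN

A = 143.1 mm².
P_max = σ_allow · A = 234 · 143.1 = 33490 N = 33.49 kN.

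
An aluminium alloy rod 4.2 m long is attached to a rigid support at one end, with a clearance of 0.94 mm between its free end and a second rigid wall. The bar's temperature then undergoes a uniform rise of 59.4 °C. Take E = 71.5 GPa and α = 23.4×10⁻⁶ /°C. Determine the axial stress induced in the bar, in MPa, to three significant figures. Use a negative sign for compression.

-83.4 MPa

Free thermal expansion αLΔT = 23.4e-6 · 4200 · 59.4 = 5.838 mm.
The walls engage after the gap closes; constrained expansion = 5.838 − 0.94 = 4.898 mm.
The walls impose strain ε = −(4.898)/4200 = -1.1662e-03; σ = Eε = 71500 · -1.1662e-03 = -83.38 MPa.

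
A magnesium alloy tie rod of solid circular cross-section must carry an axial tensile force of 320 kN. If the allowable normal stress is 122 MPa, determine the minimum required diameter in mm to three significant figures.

Required area A ≥ P/σ_allow = 320000/122 = 2623 mm².
For a solid circular section, d ≥ √(4A/π) = 57.79 mm.

57.8 mm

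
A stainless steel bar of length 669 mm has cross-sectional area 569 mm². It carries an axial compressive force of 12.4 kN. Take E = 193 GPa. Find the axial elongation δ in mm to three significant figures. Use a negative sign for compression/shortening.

δ_mech = NL/(AE) = -12400·669/(569·193000) = -0.07554 mm.

-0.0755 mm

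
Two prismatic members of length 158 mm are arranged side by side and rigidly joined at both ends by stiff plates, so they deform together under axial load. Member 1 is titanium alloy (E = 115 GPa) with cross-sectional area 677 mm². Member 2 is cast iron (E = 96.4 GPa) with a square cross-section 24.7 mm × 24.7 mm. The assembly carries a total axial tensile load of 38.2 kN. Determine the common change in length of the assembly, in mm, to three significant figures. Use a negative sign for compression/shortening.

A_2 = 610.1 mm².
Equal strain + equilibrium ⇒ each member carries load in proportion to AE: A₁E₁ = 77860000 N, A₂E₂ = 58810000 N, ΣAE = 136700000 N.
δ = PL/ΣAE = 38200·158/136700000 = 0.04416 mm.

0.0442 mm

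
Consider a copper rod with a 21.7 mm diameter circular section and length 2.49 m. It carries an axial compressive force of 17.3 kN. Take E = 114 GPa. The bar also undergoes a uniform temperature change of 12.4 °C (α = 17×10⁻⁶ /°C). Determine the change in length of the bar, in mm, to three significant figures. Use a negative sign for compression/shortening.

-0.497 mm

A = 369.8 mm².
δ_mech = NL/(AE) = -17300·2490/(369.8·114000) = -1.022 mm.
δ_thermal = αLΔT = 17e-6·2490·12.4 = 0.5249 mm.
δ = δ_mech + δ_thermal = -0.4968 mm.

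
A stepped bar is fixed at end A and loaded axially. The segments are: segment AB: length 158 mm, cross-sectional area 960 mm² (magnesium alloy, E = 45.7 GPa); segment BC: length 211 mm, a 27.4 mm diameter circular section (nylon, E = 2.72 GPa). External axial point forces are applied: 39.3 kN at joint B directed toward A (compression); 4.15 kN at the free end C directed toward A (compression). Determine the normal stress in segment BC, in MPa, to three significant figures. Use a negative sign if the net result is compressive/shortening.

-7.04 MPa

Internal axial forces (sectioning from the free end, tension +): N_BC = -4.15 kN, N_AB = -43.45 kN.
A_BC = 589.6 mm².
σ_BC = N_BC/A_BC = -4150/589.6 = -7.038 MPa.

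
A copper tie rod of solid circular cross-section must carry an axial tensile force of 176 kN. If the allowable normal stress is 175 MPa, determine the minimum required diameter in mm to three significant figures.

Required area A ≥ P/σ_allow = 176000/175 = 1006 mm².
For a solid circular section, d ≥ √(4A/π) = 35.78 mm.

35.8 mm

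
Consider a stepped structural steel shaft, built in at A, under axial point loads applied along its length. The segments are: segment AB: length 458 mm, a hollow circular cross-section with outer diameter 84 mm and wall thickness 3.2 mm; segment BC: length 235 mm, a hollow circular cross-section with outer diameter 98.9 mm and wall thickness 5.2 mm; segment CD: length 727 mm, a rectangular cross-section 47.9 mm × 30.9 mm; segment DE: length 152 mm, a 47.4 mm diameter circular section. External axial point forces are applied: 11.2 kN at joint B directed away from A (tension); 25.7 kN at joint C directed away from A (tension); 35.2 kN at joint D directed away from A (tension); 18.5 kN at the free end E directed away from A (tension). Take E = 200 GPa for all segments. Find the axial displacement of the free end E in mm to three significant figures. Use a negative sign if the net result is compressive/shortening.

Internal axial forces (sectioning from the free end, tension +): N_DE = 18.5 kN, N_CD = 53.7 kN, N_BC = 79.4 kN, N_AB = 90.6 kN.
A_AB = 812.3 mm².
A_BC = 1531 mm².
A_CD = 1480 mm².
A_DE = 1765 mm².
δ_AB = 90600·458/(812.3·200000) = 0.2554 mm
δ_BC = 79400·235/(1531·200000) = 0.06095 mm
δ_CD = 53700·727/(1480·200000) = 0.1319 mm
δ_DE = 18500·152/(1765·200000) = 0.007968 mm
δ = Σδ_i = 0.4562 mm.

0.456 mm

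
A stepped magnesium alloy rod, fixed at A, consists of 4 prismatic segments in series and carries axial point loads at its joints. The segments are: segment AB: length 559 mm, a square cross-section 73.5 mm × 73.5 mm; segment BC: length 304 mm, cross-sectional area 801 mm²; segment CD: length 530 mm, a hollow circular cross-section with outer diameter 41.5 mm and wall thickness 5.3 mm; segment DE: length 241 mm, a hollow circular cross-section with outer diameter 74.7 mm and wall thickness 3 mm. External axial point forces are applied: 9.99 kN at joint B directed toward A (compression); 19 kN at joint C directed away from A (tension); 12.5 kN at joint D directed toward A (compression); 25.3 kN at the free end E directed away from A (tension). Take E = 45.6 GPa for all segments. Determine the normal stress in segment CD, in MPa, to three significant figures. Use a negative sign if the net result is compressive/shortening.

21.2 MPa

Internal axial forces (sectioning from the free end, tension +): N_DE = 25.3 kN, N_CD = 12.8 kN, N_BC = 31.8 kN, N_AB = 21.81 kN.
A_CD = 602.7 mm².
σ_CD = N_CD/A_CD = 12800/602.7 = 21.24 MPa.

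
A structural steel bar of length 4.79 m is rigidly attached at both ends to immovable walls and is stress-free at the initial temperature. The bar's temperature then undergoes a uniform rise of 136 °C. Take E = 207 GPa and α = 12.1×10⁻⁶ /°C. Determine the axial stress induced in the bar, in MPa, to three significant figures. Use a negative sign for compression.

Free thermal expansion αLΔT = 12.1e-6 · 4790 · 136 = 7.882 mm.
The walls impose strain ε = −(7.882)/4790 = -1.6456e-03; σ = Eε = 207000 · -1.6456e-03 = -340.6 MPa.

-341 MPa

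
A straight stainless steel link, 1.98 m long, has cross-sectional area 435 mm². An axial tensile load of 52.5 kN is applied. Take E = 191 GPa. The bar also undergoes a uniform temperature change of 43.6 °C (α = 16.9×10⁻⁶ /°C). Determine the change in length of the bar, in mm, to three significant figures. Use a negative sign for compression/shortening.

2.71 mm

δ_mech = NL/(AE) = 52500·1980/(435·191000) = 1.251 mm.
δ_thermal = αLΔT = 16.9e-6·1980·43.6 = 1.459 mm.
δ = δ_mech + δ_thermal = 2.71 mm.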